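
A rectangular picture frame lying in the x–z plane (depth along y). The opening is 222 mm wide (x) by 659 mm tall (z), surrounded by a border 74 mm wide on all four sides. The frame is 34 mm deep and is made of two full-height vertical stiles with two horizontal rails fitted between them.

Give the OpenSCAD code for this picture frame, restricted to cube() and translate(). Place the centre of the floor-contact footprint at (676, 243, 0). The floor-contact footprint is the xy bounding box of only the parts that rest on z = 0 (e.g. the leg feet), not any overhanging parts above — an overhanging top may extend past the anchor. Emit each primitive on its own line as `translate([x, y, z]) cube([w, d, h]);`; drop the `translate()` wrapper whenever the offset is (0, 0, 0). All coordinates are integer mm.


translate([491, 226, 0]) cube([74, 34, 807]);
translate([787, 226, 0]) cube([74, 34, 807]);
translate([565, 226, 0]) cube([222, 34, 74]);
translate([565, 226, 733]) cube([222, 34, 74]);


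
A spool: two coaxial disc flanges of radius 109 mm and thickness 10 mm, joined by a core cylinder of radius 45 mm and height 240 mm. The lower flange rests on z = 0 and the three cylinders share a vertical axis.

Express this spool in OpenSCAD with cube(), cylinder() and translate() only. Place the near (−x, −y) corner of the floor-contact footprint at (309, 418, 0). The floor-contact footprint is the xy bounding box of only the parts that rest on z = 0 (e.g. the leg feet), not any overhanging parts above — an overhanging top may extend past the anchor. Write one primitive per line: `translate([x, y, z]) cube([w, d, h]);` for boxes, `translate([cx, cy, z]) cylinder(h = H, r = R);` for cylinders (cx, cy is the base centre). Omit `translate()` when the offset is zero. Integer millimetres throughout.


translate([418, 527, 0]) cylinder(h = 10, r = 109);
translate([418, 527, 10]) cylinder(h = 240, r = 45);
translate([418, 527, 250]) cylinder(h = 10, r = 109);


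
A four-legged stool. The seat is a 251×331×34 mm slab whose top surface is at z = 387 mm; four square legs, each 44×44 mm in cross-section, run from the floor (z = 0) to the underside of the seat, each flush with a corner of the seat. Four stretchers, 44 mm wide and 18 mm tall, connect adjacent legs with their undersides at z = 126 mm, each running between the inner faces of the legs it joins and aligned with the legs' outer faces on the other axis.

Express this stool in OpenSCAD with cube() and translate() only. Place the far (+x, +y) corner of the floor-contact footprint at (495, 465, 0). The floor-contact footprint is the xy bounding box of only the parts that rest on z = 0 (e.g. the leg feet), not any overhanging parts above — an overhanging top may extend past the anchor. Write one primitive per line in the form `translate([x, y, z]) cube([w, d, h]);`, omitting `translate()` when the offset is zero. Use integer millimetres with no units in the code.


translate([244, 134, 353]) cube([251, 331, 34]);
translate([244, 134, 0]) cube([44, 44, 353]);
translate([451, 134, 0]) cube([44, 44, 353]);
translate([244, 421, 0]) cube([44, 44, 353]);
translate([451, 421, 0]) cube([44, 44, 353]);
translate([288, 134, 126]) cube([163, 44, 18]);
translate([288, 421, 126]) cube([163, 44, 18]);
translate([244, 178, 126]) cube([44, 243, 18]);
translate([451, 178, 126]) cube([44, 243, 18]);


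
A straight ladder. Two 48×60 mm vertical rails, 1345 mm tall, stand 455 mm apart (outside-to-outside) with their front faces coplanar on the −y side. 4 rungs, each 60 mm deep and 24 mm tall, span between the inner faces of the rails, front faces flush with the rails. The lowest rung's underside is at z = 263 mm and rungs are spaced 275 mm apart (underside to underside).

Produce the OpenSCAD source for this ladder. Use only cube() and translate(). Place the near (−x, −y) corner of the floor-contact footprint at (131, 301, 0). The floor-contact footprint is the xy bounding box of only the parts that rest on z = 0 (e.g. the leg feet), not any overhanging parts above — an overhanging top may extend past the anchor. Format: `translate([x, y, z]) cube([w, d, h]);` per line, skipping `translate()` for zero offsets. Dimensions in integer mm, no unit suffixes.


// rung span = 455 - 2*48 = 359
// rung[k] z = 263 + k*275
translate([131, 301, 0]) cube([48, 60, 1345]);
translate([538, 301, 0]) cube([48, 60, 1345]);
translate([179, 301, 263]) cube([359, 60, 24]);
translate([179, 301, 538]) cube([359, 60, 24]);
translate([179, 301, 813]) cube([359, 60, 24]);
translate([179, 301, 1088]) cube([359, 60, 24]);


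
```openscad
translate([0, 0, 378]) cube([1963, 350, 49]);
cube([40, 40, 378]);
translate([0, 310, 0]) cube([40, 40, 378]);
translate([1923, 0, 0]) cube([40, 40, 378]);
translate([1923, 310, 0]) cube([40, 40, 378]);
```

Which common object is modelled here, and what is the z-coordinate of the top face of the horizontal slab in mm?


A bench. The seat-top height is 427 mm.

A long slab on four corner posts — a bench. The slab sits at z = 378 with thickness 49, so the top is 378 + 49 = 427 mm.


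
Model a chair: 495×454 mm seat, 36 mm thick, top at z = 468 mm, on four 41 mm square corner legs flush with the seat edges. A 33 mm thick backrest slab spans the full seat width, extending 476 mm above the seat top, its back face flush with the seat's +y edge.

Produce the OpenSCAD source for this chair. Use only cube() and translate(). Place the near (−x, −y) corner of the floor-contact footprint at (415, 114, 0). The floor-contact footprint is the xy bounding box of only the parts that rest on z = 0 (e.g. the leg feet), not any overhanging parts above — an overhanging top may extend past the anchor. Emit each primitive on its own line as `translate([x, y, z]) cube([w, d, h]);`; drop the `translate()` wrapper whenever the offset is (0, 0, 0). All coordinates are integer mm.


translate([415, 114, 432]) cube([495, 454, 36]);
translate([415, 114, 0]) cube([41, 41, 432]);
translate([869, 114, 0]) cube([41, 41, 432]);
translate([415, 527, 0]) cube([41, 41, 432]);
translate([869, 527, 0]) cube([41, 41, 432]);
translate([415, 535, 468]) cube([495, 33, 476]);


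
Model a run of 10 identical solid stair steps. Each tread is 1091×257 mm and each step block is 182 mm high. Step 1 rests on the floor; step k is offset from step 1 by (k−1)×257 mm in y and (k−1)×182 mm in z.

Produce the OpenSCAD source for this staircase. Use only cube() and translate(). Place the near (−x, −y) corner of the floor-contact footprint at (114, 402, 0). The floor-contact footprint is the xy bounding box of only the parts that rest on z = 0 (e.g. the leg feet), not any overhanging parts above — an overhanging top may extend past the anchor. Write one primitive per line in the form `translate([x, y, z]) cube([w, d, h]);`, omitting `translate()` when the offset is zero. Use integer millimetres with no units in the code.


translate([114, 402, 0]) cube([1091, 257, 182]);
translate([114, 659, 182]) cube([1091, 257, 182]);
translate([114, 916, 364]) cube([1091, 257, 182]);
translate([114, 1173, 546]) cube([1091, 257, 182]);
translate([114, 1430, 728]) cube([1091, 257, 182]);
translate([114, 1687, 910]) cube([1091, 257, 182]);
translate([114, 1944, 1092]) cube([1091, 257, 182]);
translate([114, 2201, 1274]) cube([1091, 257, 182]);
translate([114, 2458, 1456]) cube([1091, 257, 182]);
translate([114, 2715, 1638]) cube([1091, 257, 182]);


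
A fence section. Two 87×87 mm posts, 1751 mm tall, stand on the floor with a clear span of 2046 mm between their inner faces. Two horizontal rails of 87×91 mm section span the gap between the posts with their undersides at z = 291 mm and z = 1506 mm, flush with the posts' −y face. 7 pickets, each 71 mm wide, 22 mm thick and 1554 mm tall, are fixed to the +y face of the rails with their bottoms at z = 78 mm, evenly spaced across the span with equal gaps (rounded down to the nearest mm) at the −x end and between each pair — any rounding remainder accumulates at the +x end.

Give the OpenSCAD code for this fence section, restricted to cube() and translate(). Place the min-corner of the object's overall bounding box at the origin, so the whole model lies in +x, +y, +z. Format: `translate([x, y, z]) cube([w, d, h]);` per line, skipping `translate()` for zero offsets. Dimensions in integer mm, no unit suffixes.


cube([87, 87, 1751]);
translate([2133, 0, 0]) cube([87, 87, 1751]);
translate([87, 0, 291]) cube([2046, 87, 91]);
translate([87, 0, 1506]) cube([2046, 87, 91]);
translate([280, 87, 78]) cube([71, 22, 1554]);
translate([544, 87, 78]) cube([71, 22, 1554]);
translate([808, 87, 78]) cube([71, 22, 1554]);
translate([1072, 87, 78]) cube([71, 22, 1554]);
translate([1336, 87, 78]) cube([71, 22, 1554]);
translate([1600, 87, 78]) cube([71, 22, 1554]);
translate([1864, 87, 78]) cube([71, 22, 1554]);


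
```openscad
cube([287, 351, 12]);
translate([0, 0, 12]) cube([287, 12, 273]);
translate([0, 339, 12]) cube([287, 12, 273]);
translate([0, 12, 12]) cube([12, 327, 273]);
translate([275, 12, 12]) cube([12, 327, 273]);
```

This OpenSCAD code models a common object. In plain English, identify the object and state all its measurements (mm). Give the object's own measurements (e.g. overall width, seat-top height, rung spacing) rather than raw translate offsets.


An open-topped rectangular box: outside dimensions 287×351×285 mm, with a uniform wall and base thickness of 12 mm. The base is a full 287×351 slab on the floor; four walls sit on top of the base. The front and back walls (the −y and +y sides) span the full width; the two side walls fit between them.


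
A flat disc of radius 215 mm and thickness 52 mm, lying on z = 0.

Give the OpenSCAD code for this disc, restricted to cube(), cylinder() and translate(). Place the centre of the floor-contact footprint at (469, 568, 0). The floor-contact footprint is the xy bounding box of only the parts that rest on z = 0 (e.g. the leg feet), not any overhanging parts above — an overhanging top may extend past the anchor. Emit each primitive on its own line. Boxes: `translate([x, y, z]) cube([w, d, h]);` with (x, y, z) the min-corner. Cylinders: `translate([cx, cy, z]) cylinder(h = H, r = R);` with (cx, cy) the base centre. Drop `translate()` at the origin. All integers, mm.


translate([469, 568, 0]) cylinder(h = 52, r = 215);


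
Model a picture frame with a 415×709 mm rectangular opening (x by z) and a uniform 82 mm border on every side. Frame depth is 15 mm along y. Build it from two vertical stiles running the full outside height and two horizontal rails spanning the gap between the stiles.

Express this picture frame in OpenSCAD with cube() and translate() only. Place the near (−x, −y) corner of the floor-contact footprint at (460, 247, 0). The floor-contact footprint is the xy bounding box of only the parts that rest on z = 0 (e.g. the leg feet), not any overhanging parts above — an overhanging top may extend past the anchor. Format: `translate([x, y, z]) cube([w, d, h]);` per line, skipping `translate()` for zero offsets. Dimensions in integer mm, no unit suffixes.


translate([460, 247, 0]) cube([82, 15, 873]);
translate([957, 247, 0]) cube([82, 15, 873]);
translate([542, 247, 0]) cube([415, 15, 82]);
translate([542, 247, 791]) cube([415, 15, 82]);


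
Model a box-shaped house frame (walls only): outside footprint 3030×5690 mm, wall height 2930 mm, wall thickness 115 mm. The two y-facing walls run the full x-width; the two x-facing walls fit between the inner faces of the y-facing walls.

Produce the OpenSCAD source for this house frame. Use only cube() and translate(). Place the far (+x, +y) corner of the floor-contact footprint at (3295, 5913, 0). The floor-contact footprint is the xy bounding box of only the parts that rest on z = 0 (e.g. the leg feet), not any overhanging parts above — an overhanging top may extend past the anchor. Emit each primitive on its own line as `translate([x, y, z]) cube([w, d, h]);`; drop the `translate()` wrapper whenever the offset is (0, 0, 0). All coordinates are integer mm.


translate([265, 223, 0]) cube([3030, 115, 2930]);
translate([265, 5798, 0]) cube([3030, 115, 2930]);
translate([265, 338, 0]) cube([115, 5460, 2930]);
translate([3180, 338, 0]) cube([115, 5460, 2930]);


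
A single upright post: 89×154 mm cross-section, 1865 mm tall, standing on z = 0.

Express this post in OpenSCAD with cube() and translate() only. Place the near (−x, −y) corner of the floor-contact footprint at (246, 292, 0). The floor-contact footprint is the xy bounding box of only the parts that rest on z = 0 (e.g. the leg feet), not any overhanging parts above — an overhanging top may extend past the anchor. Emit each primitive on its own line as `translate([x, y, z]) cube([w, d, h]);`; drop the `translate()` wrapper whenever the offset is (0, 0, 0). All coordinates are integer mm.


translate([246, 292, 0]) cube([89, 154, 1865]);


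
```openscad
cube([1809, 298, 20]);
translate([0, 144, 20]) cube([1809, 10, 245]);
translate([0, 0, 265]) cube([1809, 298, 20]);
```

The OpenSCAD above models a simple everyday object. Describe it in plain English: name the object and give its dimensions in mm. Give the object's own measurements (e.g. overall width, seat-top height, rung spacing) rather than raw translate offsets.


An I-beam lying along x, 1809 mm long. Overall section height 285 mm. Two flanges 298 mm wide (y) and 20 mm thick, one on the floor and one at the top; a web 10 mm thick runs between them, centred on the flange width.


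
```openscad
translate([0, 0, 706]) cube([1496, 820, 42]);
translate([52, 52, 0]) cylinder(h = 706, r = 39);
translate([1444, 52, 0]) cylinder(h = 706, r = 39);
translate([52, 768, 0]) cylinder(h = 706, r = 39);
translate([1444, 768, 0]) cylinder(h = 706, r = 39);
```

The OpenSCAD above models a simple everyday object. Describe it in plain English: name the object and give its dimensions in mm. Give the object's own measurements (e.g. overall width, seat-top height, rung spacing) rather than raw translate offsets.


A table: top 1496 mm (x) × 820 mm (y), 42 mm thick, upper face at z = 748 mm, on four round legs of 78 mm diameter, each leg's bounding box inset 13 mm from the nearest pair of top edges from z = 0 to the bottom of the top.


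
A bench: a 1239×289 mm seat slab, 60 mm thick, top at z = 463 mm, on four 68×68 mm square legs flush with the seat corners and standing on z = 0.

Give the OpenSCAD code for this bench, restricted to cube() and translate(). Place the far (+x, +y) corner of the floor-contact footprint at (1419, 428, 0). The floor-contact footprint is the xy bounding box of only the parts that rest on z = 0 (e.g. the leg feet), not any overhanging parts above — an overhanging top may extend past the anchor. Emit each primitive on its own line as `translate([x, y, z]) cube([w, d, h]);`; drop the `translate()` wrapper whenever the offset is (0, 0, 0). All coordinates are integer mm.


translate([180, 139, 403]) cube([1239, 289, 60]);
translate([180, 139, 0]) cube([68, 68, 403]);
translate([180, 360, 0]) cube([68, 68, 403]);
translate([1351, 139, 0]) cube([68, 68, 403]);
translate([1351, 360, 0]) cube([68, 68, 403]);


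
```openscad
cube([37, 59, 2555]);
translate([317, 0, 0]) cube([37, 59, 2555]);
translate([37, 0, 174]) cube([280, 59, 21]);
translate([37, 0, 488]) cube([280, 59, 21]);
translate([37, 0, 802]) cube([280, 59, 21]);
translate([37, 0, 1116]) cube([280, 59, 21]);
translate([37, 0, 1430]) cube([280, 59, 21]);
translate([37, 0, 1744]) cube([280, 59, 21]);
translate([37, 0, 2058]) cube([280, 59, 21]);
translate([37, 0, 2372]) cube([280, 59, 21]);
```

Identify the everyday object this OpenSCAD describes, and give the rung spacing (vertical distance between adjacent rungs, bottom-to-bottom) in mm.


A ladder. The rung spacing is 314 mm.

Two tall 37×59 posts with 8 short bars between them — a ladder. Adjacent rungs sit at z = 174 and z = 488, so the spacing is 488 − 174 = 314 mm.


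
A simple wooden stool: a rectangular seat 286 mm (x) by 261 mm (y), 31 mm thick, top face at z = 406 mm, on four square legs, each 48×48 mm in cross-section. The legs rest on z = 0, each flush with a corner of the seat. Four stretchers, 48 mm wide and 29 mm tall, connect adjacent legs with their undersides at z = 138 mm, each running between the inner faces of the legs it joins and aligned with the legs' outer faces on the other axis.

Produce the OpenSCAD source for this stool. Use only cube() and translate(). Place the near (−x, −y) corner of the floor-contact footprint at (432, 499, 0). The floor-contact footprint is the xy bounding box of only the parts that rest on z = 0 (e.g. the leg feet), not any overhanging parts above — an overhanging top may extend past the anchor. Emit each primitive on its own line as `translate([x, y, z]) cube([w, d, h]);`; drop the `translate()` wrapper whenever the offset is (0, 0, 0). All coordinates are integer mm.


// leg_h = 406 - 31 = 375
// stretcher span = 286 - 2*48 = 190
translate([432, 499, 375]) cube([286, 261, 31]);
translate([432, 499, 0]) cube([48, 48, 375]);
translate([670, 499, 0]) cube([48, 48, 375]);
translate([432, 712, 0]) cube([48, 48, 375]);
translate([670, 712, 0]) cube([48, 48, 375]);
translate([480, 499, 138]) cube([190, 48, 29]);
translate([480, 712, 138]) cube([190, 48, 29]);
translate([432, 547, 138]) cube([48, 165, 29]);
translate([670, 547, 138]) cube([48, 165, 29]);


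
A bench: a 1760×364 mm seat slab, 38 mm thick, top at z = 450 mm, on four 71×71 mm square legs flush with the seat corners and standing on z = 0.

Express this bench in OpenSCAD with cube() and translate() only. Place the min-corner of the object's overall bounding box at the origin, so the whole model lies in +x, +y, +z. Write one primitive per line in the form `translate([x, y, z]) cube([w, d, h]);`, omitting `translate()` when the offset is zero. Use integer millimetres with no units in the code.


// leg_h = 450 − 38 = 412
translate([0, 0, 412]) cube([1760, 364, 38]);
cube([71, 71, 412]);
translate([0, 293, 0]) cube([71, 71, 412]);
translate([1689, 0, 0]) cube([71, 71, 412]);
translate([1689, 293, 0]) cube([71, 71, 412]);


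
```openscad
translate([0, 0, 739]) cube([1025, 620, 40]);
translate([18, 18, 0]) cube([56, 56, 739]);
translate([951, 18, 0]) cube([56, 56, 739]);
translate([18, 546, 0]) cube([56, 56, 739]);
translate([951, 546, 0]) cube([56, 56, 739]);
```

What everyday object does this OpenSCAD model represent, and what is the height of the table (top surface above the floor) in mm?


A table. The table height is 779 mm.

A 1025×620×40 slab sits at z = 739 on four 56 mm square posts — a table. The top surface is at 739 + 40 = 779 mm.


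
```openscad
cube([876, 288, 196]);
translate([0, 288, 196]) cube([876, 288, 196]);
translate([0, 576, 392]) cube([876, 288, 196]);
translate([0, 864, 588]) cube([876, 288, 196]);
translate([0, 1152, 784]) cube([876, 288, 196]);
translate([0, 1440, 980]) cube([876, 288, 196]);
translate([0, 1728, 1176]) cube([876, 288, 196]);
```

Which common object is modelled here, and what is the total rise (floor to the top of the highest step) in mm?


A staircase. The total rise is 1372 mm.

7 identical blocks, each offset up and back from the previous — a staircase. Each step is 196 mm tall and there are 7 of them, so the total rise is 7 × 196 = 1372 mm.


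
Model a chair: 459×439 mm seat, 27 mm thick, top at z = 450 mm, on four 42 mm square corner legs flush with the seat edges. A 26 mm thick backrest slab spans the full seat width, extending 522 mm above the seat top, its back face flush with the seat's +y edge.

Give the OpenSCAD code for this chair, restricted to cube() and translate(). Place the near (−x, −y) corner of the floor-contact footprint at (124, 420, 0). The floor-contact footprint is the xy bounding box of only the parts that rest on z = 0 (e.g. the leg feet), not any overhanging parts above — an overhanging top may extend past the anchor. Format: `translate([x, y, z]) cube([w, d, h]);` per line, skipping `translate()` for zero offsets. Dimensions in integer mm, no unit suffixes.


translate([124, 420, 423]) cube([459, 439, 27]);
translate([124, 420, 0]) cube([42, 42, 423]);
translate([541, 420, 0]) cube([42, 42, 423]);
translate([124, 817, 0]) cube([42, 42, 423]);
translate([541, 817, 0]) cube([42, 42, 423]);
translate([124, 833, 450]) cube([459, 26, 522]);


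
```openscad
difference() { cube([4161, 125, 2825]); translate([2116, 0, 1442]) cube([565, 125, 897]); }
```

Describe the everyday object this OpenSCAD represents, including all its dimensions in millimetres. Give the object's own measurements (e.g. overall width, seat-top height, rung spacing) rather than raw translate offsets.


A wall 4161 mm long (x), 125 mm thick (y), 2825 mm tall, with a rectangular window opening cut through it. The opening is 565 mm wide and 897 mm tall; its sill is at z = 1442 mm and its near (−x) edge is 2116 mm from the wall's −x end. The opening passes through the full wall thickness.


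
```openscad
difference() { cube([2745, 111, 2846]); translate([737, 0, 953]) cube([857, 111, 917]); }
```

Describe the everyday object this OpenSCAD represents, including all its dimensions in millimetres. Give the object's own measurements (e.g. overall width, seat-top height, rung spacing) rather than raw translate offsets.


A wall 2745 mm long (x), 111 mm thick (y), 2846 mm tall, with a rectangular window opening cut through it. The opening is 857 mm wide and 917 mm tall; its sill is at z = 953 mm and its near (−x) edge is 737 mm from the wall's −x end. The opening passes through the full wall thickness.


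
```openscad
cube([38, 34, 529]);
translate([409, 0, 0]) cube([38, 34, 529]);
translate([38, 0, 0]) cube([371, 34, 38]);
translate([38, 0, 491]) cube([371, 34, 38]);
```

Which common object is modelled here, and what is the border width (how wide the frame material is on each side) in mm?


A picture frame. The border width is 38 mm.

Four thin pieces enclosing a rectangular opening — a picture frame. The two full-height stiles are 529 mm tall; the top rail sits at z = 491 and is 38 mm tall, so the border above the opening is 529 − 491 = 38 mm, matching the stile x-width.


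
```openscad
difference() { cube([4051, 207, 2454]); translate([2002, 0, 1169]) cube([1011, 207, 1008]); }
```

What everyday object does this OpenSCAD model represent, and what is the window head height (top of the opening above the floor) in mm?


A wall with a window opening. The window head height is 2177 mm.

A wall with a rectangular opening subtracted — a window. Sill at z = 1169, opening 1008 mm tall, so the head is at 1169 + 1008 = 2177 mm.


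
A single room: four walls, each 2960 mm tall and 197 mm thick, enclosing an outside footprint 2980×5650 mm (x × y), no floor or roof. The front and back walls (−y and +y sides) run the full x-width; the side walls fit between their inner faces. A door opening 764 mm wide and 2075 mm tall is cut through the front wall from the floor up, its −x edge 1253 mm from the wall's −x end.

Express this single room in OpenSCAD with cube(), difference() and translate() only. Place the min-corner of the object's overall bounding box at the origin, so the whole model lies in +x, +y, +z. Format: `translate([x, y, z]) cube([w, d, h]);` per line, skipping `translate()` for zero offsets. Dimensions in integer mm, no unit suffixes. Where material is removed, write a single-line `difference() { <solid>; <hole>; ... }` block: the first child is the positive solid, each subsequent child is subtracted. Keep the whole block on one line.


difference() { cube([2980, 197, 2960]); translate([1253, 0, 0]) cube([764, 197, 2075]); }
translate([0, 5453, 0]) cube([2980, 197, 2960]);
translate([0, 197, 0]) cube([197, 5256, 2960]);
translate([2783, 197, 0]) cube([197, 5256, 2960]);


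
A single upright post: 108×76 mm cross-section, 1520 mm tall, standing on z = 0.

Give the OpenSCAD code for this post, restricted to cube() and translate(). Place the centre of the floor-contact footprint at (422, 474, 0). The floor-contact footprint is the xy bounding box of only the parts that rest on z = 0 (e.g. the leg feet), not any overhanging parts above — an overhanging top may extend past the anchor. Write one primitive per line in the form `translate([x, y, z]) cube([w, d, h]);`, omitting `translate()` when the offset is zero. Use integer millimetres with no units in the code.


translate([368, 436, 0]) cube([108, 76, 1520]);


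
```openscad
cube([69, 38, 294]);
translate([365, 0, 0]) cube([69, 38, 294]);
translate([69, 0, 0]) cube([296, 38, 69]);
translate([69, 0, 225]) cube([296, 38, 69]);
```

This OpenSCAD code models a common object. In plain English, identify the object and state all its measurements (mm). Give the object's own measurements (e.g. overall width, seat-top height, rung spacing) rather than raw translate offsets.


A rectangular picture frame lying in the x–z plane (depth along y). The opening is 296 mm wide (x) by 156 mm tall (z), surrounded by a border 69 mm wide on all four sides. The frame is 38 mm deep and is made of two full-height vertical stiles with two horizontal rails fitted between them.


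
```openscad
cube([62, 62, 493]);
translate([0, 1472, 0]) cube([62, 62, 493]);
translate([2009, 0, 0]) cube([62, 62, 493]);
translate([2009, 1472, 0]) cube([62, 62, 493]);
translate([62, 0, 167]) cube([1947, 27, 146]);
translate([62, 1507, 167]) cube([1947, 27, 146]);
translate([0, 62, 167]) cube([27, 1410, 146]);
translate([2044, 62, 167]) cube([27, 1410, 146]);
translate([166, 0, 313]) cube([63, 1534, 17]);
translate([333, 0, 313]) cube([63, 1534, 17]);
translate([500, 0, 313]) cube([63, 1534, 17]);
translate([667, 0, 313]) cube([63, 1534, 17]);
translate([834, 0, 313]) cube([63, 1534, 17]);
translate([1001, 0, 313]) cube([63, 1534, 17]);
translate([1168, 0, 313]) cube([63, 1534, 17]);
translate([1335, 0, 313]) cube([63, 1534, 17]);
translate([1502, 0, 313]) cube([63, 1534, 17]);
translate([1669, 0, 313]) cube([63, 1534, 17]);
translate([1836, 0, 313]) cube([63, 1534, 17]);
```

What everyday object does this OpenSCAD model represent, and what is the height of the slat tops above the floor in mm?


A bed frame. The slat-top height is 330 mm.

Four posts, four rails, and a row of slats — a bed frame. Slats sit on the rails at z = 167 + 146 = 313; with slat thickness 17, the top is 330 mm.


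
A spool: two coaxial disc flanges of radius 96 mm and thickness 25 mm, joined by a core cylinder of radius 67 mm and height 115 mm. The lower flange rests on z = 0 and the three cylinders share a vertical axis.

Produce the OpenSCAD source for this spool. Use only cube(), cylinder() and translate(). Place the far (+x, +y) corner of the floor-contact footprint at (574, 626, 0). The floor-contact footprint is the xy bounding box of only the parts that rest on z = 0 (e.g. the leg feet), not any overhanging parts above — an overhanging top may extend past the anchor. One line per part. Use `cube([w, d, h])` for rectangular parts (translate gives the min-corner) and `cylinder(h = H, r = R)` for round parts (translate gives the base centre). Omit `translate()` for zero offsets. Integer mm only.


translate([478, 530, 0]) cylinder(h = 25, r = 96);
translate([478, 530, 25]) cylinder(h = 115, r = 67);
translate([478, 530, 140]) cylinder(h = 25, r = 96);


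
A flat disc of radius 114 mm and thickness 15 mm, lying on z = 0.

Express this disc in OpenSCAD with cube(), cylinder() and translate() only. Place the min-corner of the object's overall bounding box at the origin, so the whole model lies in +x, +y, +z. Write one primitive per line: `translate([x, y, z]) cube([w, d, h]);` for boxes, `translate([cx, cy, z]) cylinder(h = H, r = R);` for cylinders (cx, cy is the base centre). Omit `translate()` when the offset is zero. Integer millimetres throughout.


translate([114, 114, 0]) cylinder(h = 15, r = 114);


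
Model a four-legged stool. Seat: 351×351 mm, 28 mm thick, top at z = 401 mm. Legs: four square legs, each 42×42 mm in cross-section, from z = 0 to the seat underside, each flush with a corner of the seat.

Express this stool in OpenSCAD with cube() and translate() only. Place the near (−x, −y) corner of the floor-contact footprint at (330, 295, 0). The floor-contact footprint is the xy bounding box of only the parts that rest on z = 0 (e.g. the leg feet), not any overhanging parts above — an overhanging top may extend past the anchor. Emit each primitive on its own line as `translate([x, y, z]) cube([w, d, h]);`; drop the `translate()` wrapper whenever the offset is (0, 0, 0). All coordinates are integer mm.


translate([330, 295, 373]) cube([351, 351, 28]);
translate([330, 295, 0]) cube([42, 42, 373]);
translate([639, 295, 0]) cube([42, 42, 373]);
translate([330, 604, 0]) cube([42, 42, 373]);
translate([639, 604, 0]) cube([42, 42, 373]);


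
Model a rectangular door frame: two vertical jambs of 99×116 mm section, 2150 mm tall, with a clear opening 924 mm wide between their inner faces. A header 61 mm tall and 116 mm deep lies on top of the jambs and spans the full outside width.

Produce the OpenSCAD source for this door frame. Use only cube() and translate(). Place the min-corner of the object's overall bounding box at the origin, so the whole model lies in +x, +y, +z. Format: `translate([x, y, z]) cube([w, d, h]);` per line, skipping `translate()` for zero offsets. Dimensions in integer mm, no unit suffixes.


cube([99, 116, 2150]);
translate([1023, 0, 0]) cube([99, 116, 2150]);
translate([0, 0, 2150]) cube([1122, 116, 61]);


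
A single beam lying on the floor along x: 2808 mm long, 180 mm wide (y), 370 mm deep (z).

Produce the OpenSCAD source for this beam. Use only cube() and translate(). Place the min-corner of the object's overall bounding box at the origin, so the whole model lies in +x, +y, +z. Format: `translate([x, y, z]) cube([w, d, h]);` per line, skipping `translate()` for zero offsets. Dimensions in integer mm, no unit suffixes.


cube([2808, 180, 370]);


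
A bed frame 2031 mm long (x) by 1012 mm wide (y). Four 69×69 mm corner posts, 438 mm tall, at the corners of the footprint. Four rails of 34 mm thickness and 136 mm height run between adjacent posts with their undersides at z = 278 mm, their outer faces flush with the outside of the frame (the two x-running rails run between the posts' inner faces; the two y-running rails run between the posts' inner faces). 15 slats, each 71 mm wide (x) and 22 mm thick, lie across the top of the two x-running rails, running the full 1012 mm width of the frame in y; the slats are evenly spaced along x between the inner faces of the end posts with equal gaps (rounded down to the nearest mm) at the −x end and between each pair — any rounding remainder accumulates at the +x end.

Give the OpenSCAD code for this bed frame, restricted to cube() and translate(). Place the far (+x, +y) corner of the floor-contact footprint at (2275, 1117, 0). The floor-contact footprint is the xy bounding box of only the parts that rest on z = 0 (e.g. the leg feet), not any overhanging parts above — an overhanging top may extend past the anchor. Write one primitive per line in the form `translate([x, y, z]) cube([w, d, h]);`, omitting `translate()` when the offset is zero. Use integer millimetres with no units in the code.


translate([244, 105, 0]) cube([69, 69, 438]);
translate([244, 1048, 0]) cube([69, 69, 438]);
translate([2206, 105, 0]) cube([69, 69, 438]);
translate([2206, 1048, 0]) cube([69, 69, 438]);
translate([313, 105, 278]) cube([1893, 34, 136]);
translate([313, 1083, 278]) cube([1893, 34, 136]);
translate([244, 174, 278]) cube([34, 874, 136]);
translate([2241, 174, 278]) cube([34, 874, 136]);
translate([364, 105, 414]) cube([71, 1012, 22]);
translate([486, 105, 414]) cube([71, 1012, 22]);
translate([608, 105, 414]) cube([71, 1012, 22]);
translate([730, 105, 414]) cube([71, 1012, 22]);
translate([852, 105, 414]) cube([71, 1012, 22]);
translate([974, 105, 414]) cube([71, 1012, 22]);
translate([1096, 105, 414]) cube([71, 1012, 22]);
translate([1218, 105, 414]) cube([71, 1012, 22]);
translate([1340, 105, 414]) cube([71, 1012, 22]);
translate([1462, 105, 414]) cube([71, 1012, 22]);
translate([1584, 105, 414]) cube([71, 1012, 22]);
translate([1706, 105, 414]) cube([71, 1012, 22]);
translate([1828, 105, 414]) cube([71, 1012, 22]);
translate([1950, 105, 414]) cube([71, 1012, 22]);
translate([2072, 105, 414]) cube([71, 1012, 22]);


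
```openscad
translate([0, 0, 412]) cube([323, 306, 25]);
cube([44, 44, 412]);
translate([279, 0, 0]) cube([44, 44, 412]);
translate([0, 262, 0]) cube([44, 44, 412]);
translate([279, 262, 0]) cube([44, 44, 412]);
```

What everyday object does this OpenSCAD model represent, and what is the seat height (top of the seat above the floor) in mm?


A stool. The seat height is 437 mm.

A 323×306×25 slab at z = 412 on four corner posts — a stool. The seat top is 412 + 25 = 437 mm.


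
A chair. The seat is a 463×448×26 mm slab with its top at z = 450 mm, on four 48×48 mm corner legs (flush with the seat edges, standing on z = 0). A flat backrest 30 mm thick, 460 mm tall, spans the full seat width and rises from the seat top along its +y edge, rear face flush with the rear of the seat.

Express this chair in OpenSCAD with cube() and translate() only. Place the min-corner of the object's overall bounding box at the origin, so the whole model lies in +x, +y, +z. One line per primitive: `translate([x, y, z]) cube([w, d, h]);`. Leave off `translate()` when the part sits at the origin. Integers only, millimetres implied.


translate([0, 0, 424]) cube([463, 448, 26]);
cube([48, 48, 424]);
translate([415, 0, 0]) cube([48, 48, 424]);
translate([0, 400, 0]) cube([48, 48, 424]);
translate([415, 400, 0]) cube([48, 48, 424]);
translate([0, 418, 450]) cube([463, 30, 460]);


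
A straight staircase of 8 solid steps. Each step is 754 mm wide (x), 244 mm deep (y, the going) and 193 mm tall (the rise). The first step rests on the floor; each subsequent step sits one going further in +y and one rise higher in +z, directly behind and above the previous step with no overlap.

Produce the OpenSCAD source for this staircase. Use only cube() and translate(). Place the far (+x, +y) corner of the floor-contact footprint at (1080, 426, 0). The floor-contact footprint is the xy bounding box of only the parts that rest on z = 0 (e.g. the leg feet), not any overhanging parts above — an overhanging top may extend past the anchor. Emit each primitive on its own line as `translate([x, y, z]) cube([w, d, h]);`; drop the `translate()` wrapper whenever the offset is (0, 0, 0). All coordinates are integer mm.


translate([326, 182, 0]) cube([754, 244, 193]);
translate([326, 426, 193]) cube([754, 244, 193]);
translate([326, 670, 386]) cube([754, 244, 193]);
translate([326, 914, 579]) cube([754, 244, 193]);
translate([326, 1158, 772]) cube([754, 244, 193]);
translate([326, 1402, 965]) cube([754, 244, 193]);
translate([326, 1646, 1158]) cube([754, 244, 193]);
translate([326, 1890, 1351]) cube([754, 244, 193]);


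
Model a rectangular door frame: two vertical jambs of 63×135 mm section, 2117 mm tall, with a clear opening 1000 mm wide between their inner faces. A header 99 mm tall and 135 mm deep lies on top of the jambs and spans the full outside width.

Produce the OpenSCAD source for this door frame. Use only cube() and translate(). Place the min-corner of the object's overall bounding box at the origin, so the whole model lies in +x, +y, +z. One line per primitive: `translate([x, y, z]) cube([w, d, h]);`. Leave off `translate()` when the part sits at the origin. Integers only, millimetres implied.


cube([63, 135, 2117]);
translate([1063, 0, 0]) cube([63, 135, 2117]);
translate([0, 0, 2117]) cube([1126, 135, 99]);


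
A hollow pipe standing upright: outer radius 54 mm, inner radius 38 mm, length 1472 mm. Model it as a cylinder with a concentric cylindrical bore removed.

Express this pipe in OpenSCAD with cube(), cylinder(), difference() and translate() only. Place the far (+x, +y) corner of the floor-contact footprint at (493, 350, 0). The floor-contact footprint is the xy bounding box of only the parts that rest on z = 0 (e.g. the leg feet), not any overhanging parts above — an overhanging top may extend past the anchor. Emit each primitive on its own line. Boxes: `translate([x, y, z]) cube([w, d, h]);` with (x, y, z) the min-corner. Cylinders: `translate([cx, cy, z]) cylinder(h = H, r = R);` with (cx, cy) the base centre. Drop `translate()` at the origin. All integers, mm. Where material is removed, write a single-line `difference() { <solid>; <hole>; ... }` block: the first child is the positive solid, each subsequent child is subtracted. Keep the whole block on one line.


difference() { translate([439, 296, 0]) cylinder(h = 1472, r = 54); translate([439, 296, 0]) cylinder(h = 1472, r = 38); }


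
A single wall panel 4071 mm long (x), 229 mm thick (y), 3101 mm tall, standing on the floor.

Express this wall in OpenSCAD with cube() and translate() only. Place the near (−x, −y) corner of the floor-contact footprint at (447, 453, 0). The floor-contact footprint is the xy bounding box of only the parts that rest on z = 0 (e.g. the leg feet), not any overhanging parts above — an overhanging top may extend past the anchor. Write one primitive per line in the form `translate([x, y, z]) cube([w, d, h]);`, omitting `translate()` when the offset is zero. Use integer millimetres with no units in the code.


translate([447, 453, 0]) cube([4071, 229, 3101]);


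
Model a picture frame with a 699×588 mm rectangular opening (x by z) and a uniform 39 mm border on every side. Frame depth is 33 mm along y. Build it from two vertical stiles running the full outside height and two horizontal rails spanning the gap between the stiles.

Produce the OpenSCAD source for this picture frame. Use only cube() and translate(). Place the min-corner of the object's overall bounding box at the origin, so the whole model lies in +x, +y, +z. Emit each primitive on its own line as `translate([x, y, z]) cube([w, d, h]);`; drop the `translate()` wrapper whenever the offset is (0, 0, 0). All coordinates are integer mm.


cube([39, 33, 666]);
translate([738, 0, 0]) cube([39, 33, 666]);
translate([39, 0, 0]) cube([699, 33, 39]);
translate([39, 0, 627]) cube([699, 33, 39]);


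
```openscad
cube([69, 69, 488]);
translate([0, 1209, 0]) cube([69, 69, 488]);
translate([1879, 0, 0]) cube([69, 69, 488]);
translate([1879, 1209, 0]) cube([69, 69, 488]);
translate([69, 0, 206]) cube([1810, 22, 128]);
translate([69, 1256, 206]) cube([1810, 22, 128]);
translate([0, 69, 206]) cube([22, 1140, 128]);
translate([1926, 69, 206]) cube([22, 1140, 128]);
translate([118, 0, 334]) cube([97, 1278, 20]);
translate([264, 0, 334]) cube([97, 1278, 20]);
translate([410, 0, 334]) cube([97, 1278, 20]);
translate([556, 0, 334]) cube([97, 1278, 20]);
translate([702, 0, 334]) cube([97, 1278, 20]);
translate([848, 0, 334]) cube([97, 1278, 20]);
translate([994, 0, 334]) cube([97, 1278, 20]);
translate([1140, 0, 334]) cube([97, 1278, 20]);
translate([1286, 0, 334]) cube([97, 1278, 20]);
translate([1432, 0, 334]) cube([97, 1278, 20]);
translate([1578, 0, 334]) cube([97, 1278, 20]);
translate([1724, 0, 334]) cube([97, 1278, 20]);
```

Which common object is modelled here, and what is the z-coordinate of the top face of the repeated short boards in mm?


A bed frame. The slat-top height is 354 mm.

Four posts, four rails, and a row of slats — a bed frame. Slats sit on the rails at z = 206 + 128 = 334; with slat thickness 20, the top is 354 mm.


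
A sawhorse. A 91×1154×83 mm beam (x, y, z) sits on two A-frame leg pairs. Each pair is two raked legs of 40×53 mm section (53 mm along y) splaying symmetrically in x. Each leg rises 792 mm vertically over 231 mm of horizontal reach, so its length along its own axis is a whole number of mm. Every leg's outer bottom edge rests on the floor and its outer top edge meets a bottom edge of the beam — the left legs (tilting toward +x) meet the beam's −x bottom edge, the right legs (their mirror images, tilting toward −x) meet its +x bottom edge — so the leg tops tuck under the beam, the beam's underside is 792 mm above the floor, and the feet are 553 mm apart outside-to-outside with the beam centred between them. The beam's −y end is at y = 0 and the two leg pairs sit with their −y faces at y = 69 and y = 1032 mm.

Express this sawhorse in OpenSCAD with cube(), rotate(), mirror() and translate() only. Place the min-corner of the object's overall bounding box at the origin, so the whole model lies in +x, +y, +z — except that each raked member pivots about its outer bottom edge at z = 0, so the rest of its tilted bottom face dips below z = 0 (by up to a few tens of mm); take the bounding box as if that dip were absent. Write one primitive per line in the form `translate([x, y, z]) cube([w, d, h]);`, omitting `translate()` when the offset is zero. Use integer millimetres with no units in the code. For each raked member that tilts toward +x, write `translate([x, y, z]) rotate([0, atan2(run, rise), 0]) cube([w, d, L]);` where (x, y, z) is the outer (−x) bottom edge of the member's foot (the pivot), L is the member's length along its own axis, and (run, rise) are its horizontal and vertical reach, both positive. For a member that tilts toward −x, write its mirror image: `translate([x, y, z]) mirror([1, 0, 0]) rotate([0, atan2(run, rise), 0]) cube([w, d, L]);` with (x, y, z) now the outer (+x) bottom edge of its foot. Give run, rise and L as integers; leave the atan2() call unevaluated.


// leg length = √(231² + 792²) = 825
// right-leg outer foot x = 2·231 + 91 = 553
// beam min-corner = (231, 0, 792)
translate([231, 0, 792]) cube([91, 1154, 83]);
translate([0, 69, 0]) rotate([0, atan2(231, 792), 0]) cube([40, 53, 825]);
translate([553, 69, 0]) mirror([1, 0, 0]) rotate([0, atan2(231, 792), 0]) cube([40, 53, 825]);
translate([0, 1032, 0]) rotate([0, atan2(231, 792), 0]) cube([40, 53, 825]);
translate([553, 1032, 0]) mirror([1, 0, 0]) rotate([0, atan2(231, 792), 0]) cube([40, 53, 825]);
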